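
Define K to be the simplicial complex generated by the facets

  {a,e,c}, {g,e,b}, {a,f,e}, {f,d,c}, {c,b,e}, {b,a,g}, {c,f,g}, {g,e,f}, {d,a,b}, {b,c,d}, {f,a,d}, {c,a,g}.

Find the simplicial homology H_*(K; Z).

H_0 ≅ Z,  H_1 ≅ Z/2,  H_2 = 0.

K has 7 vertices, 18 edges, 12 triangles.
rank ∂_0 = 0, rank ∂_1 = 6 ⇒ b_0 = 7 − 0 − 6 = 1; all invariant factors of ∂_1 are 1 so no torsion. So H_0 ≅ Z.
rank ∂_1 = 6, rank ∂_2 = 12 ⇒ b_1 = 18 − 6 − 12 = 0; ∂_2 has invariant factor(s) [2] giving torsion. So H_1 ≅ Z/2.
rank ∂_2 = 12, rank ∂_3 = 0 ⇒ b_2 = 12 − 12 − 0 = 0. So H_2 ≅ 0.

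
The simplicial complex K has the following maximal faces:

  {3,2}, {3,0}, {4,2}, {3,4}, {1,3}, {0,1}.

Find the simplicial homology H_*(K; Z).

H_0 = Z,  H_1 = Z^2.

Order the vertices as 0 < 1 < 2 < 3 < 4. Listing each simplex with vertices in this order, K has dimension 1 with simplices:

  0-simplices (5): [0], [1], [2], [3], [4]
  1-simplices (6): [0,1], [0,3], [1,3], [2,3], [2,4], [3,4]

giving chain groups C_0 ≅ Z^5, C_1 ≅ Z^6.

The boundary map ∂_1: C_1 → C_0 sends each edge [p,q] (with p < q) to q − p.
The resulting 5×6 matrix has rank 4, and its Smith normal form has invariant factors (1,1,1,1).

Reading off H_k = ker ∂_k / im ∂_{k+1}:

  H_0: rank C_0 − rank ∂_1 = 5 − 4 = 1, and the invariant factors of ∂_1 are all 1, so H_0 ≅ Z.
  H_1: rank ker ∂_1 − rank ∂_2 = (6 − 4) − 0 = 2, and there is no ∂_2, so H_1 ≅ Z^2.

As a check, the Euler characteristic is 5 − 6 = -1, which agrees with 1 − 2 = -1.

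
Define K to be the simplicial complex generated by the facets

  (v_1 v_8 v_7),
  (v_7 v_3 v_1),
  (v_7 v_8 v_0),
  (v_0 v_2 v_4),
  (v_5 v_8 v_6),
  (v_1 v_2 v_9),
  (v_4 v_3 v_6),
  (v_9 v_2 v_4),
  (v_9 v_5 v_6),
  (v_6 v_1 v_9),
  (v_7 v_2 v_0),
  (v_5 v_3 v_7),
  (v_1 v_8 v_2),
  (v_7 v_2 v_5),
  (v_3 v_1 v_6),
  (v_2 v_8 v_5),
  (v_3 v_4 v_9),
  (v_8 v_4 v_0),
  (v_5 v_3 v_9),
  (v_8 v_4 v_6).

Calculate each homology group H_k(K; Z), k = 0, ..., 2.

Order the vertices as v_0 < v_1 < v_2 < v_3 < v_4 < v_5 < v_6 < v_7 < v_8 < v_9. Listing each simplex with vertices in this order, K has dimension 2 with simplices:

  0-simplices (10): [v_0], [v_1], [v_2], [v_3], [v_4], [v_5], [v_6], [v_7], [v_8], [v_9]
  1-simplices (30): (30 of them)
  2-simplices (20): (20 of them)

so the chain groups are C_0 ≅ Z^10, C_1 ≅ Z^30, C_2 ≅ Z^20.

Boundary ∂_1: C_1 → C_0 sends each edge [p,q] (with p < q) to q − p. For instance
  ∂[v_3,v_9] = [v_9] − [v_3].
The resulting 10×30 matrix has rank 9, and its Smith normal form has invariant factors (1,1,1,1,1,1,1,1,1).

Boundary ∂_2: C_2 → C_1 sends each 2-simplex [p,q,r] to [q,r] − [p,r] + [p,q]. For instance
  ∂[v_1,v_2,v_8] = [v_2,v_8] − [v_1,v_8] + [v_1,v_2],
  ∂[v_2,v_4,v_9] = [v_4,v_9] − [v_2,v_9] + [v_2,v_4].
The resulting 30×20 matrix has rank 20, and its Smith normal form has invariant factors (1,1,1,1,1,1,1,1,1,1,1,1,1,1,1,1,1,1,1,2).

From H_k ≅ ker(∂_k) / im(∂_{k+1}) we obtain:

  H_0: rank C_0 − rank ∂_1 = 10 − 9 = 1, and the invariant factors of ∂_1 are all 1, so H_0 = Z.
  H_1: rank ker ∂_1 − rank ∂_2 = (30 − 9) − 20 = 1, and ∂_2 has invariant factor 2 > 1, so H_1 = Z ⊕ Z/2.
  H_2: rank ker ∂_2 − rank ∂_3 = (20 − 20) − 0 = 0, and there is no ∂_3, so H_2 = 0.

As a check, the Euler characteristic is 10 − 30 + 20 = 0, which agrees with 1 − 1 + 0 = 0.

H_0 ≅ Z,  H_1 ≅ Z ⊕ Z/2,  H_2 = 0.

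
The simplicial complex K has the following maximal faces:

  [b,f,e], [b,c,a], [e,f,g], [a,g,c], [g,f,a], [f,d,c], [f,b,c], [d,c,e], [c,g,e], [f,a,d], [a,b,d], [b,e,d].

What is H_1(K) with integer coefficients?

H_1 ≅ Z/2Z.

Order the vertices as a < b < c < d < e < f < g. Listing each simplex with vertices in this order, K has dimension 2 with simplices:

  0-simplices (7): a, b, c, d, e, f, g
  1-simplices (18): ab, ac, ad, af, ag, bc, bd, be, bf, cd, ce, cf, cg, de, df, ef, eg, fg
  2-simplices (12): abc, abd, acg, adf, afg, bcf, bde, bef, cde, cdf, ceg, efg

Hence C_0 ≅ Z^7, C_1 ≅ Z^18, C_2 ≅ Z^12.

The boundary map ∂_1: C_1 → C_0 maps an edge to its endpoints' difference, ∂[p,q] = q − p. For instance
  ∂eg = g − e.
The 7×18 boundary matrix has rank 6 and Smith normal form diag(1,1,1,1,1,1).

∂_2: C_2 → C_1 sends each 2-simplex [p,q,r] to [q,r] − [p,r] + [p,q]. For instance
  ∂abc = bc − ac + ab,
  ∂cdf = df − cf + cd.
The resulting 18×12 matrix has rank 12, and its Smith normal form has invariant factors (1,1,1,1,1,1,1,1,1,1,1,2).

Now H_k = ker ∂_k / im ∂_{k+1}, so:

  H_1: rank ker ∂_1 − rank ∂_2 = (18 − 6) − 12 = 0, and ∂_2 has invariant factor 2 > 1, so H_1 = Z/2Z.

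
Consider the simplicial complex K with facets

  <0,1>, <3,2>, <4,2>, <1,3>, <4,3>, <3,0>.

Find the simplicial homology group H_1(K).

H_1 = Z^2.

Order the vertices as 0 < 1 < 2 < 3 < 4. Listing each simplex with vertices in this order, K has dimension 1 with simplices:

  0-simplices (5): [0], [1], [2], [3], [4]
  1-simplices (6): [0,1], [0,3], [1,3], [2,3], [2,4], [3,4]

Hence C_0 ≅ Z^5, C_1 ≅ Z^6.

The boundary map ∂_1: C_1 → C_0 is given by ∂[p,q] = [q] − [p].
The 5×6 boundary matrix has rank 4 and Smith normal form diag(1,1,1,1).

From H_k ≅ ker(∂_k) / im(∂_{k+1}) we obtain:

  H_1: rank ker ∂_1 − rank ∂_2 = (6 − 4) − 0 = 2, and there is no ∂_2, so H_1 = Z^2.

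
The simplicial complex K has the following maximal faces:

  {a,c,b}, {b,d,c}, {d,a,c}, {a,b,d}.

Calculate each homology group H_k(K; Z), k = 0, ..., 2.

Fix the vertex order a < b < c < d and write every simplex with vertices in increasing order. Then dim K = 2 and the simplices of K are:

  0-simplices (4): a, b, c, d
  1-simplices (6): ab, ac, ad, bc, bd, cd
  2-simplices (4): abc, abd, acd, bcd

giving chain groups C_0 ≅ Z^4, C_1 ≅ Z^6, C_2 ≅ Z^4.

Boundary ∂_1: C_1 → C_0 is given by ∂[p,q] = [q] − [p]. For instance
  ∂bc = c − b.
The resulting 4×6 matrix has rank 3, and its Smith normal form has invariant factors (1,1,1).

∂_2: C_2 → C_1 maps a triangle to the signed sum of its edges. For instance
  ∂acd = cd − ad + ac,
  ∂abc = bc − ac + ab.
As a 6×4 matrix over Z this has rank 3, with invariant factors (1,1,1).

Reading off H_k = ker ∂_k / im ∂_{k+1}:

  H_0: rank C_0 − rank ∂_1 = 4 − 3 = 1, and the invariant factors of ∂_1 are all 1, so H_0 = Z.
  H_1: rank ker ∂_1 − rank ∂_2 = (6 − 3) − 3 = 0, and the invariant factors of ∂_2 are all 1, so H_1 = 0.
  H_2: rank ker ∂_2 − rank ∂_3 = (4 − 3) − 0 = 1, and there is no ∂_3, so H_2 = Z.

(K is a triangulation of the 2-sphere S^2.)

H_0 ≅ Z,  H_1 = 0,  H_2 ≅ Z.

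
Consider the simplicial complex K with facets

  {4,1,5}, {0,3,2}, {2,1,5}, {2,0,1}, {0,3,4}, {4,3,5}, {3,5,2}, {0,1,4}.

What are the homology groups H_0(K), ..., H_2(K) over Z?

H_0 ≅ Z,  H_1 = 0,  H_2 ≅ Z.

Order the vertices as 0 < 1 < 2 < 3 < 4 < 5. Listing each simplex with vertices in this order, K has dimension 2 with simplices:

  0-simplices (6): [0], [1], [2], [3], [4], [5]
  1-simplices (12): [0,1], [0,2], [0,3], [0,4], [1,2], [1,4], [1,5], [2,3], [2,5], [3,4], [3,5], [4,5]
  2-simplices (8): [0,1,2], [0,1,4], [0,2,3], [0,3,4], [1,2,5], [1,4,5], [2,3,5], [3,4,5]

Hence C_0 ≅ Z^6, C_1 ≅ Z^12, C_2 ≅ Z^8.

∂_1: C_1 → C_0 is given by ∂[p,q] = [q] − [p]. For instance
  ∂[0,3] = [3] − [0].
As a 6×12 matrix over Z this has rank 5, with invariant factors (1,1,1,1,1).

∂_2: C_2 → C_1 sends each 2-simplex [p,q,r] to [q,r] − [p,r] + [p,q]. For instance
  ∂[0,1,4] = [1,4] − [0,4] + [0,1],
  ∂[2,3,5] = [3,5] − [2,5] + [2,3].
As a 12×8 matrix over Z this has rank 7, with invariant factors (1,1,1,1,1,1,1).

From H_k ≅ ker(∂_k) / im(∂_{k+1}) we obtain:

  H_0: rank C_0 − rank ∂_1 = 6 − 5 = 1, and the invariant factors of ∂_1 are all 1, so H_0 ≅ Z.
  H_1: rank ker ∂_1 − rank ∂_2 = (12 − 5) − 7 = 0, and the invariant factors of ∂_2 are all 1, so H_1 ≅ 0.
  H_2: rank ker ∂_2 − rank ∂_3 = (8 − 7) − 0 = 1, and there is no ∂_3, so H_2 ≅ Z.

As a check, the Euler characteristic is 6 − 12 + 8 = 2, which agrees with 1 − 0 + 1 = 2.
(K is a triangulation of the 2-sphere S^2.)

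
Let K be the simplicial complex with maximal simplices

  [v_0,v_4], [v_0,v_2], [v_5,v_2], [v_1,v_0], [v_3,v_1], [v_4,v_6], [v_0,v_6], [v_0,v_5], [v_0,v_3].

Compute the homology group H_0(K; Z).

Fix the vertex order v_0 < v_1 < v_2 < v_3 < v_4 < v_5 < v_6 and write every simplex with vertices in increasing order. Then dim K = 1 and the simplices of K are:

  0-simplices (7): [v_0], [v_1], [v_2], [v_3], [v_4], [v_5], [v_6]
  1-simplices (9): [v_0,v_1], [v_0,v_2], [v_0,v_3], [v_0,v_4], [v_0,v_5], [v_0,v_6], [v_1,v_3], [v_2,v_5], [v_4,v_6]

giving chain groups C_0 ≅ Z^7, C_1 ≅ Z^9.

Boundary ∂_1: C_1 → C_0 is given by ∂[p,q] = [q] − [p]. For instance
  ∂[v_2,v_5] = [v_5] − [v_2].
As a 7×9 matrix over Z this has rank 6, with invariant factors (1,1,1,1,1,1).

Computing H_k = (kernel of ∂_k) / (image of ∂_{k+1}):

  H_0: rank C_0 − rank ∂_1 = 7 − 6 = 1, and the invariant factors of ∂_1 are all 1, so H_0 = Z.

H_0 = Z.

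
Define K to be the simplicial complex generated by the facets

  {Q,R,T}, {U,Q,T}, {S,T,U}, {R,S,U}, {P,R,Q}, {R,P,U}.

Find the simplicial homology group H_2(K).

We work with the vertex ordering P < Q < R < S < T < U. The simplices of K, each written with vertices in increasing order, are:

  0-simplices (6): P, Q, R, S, T, U
  1-simplices (12): PQ, PR, PU, QR, QT, QU, RS, RT, RU, ST, SU, TU
  2-simplices (6): PQR, PRU, QRT, QTU, RSU, STU

giving chain groups C_0 ≅ Z^6, C_1 ≅ Z^12, C_2 ≅ Z^6.

Boundary ∂_1: C_1 → C_0 is given by ∂[p,q] = [q] − [p]. For instance
  ∂PR = R − P.
This gives a 6×12 integer matrix of rank 5; reducing to Smith normal form yields diagonal entries (1,1,1,1,1).

∂_2: C_2 → C_1 acts by ∂[p,q,r] = [q,r] − [p,r] + [p,q]. For instance
  ∂QRT = RT − QT + QR,
  ∂STU = TU − SU + ST.
This gives a 12×6 integer matrix of rank 6; reducing to Smith normal form yields diagonal entries (1,1,1,1,1,1).

Computing H_k = (kernel of ∂_k) / (image of ∂_{k+1}):

  H_2: rank ker ∂_2 − rank ∂_3 = (6 − 6) − 0 = 0, and there is no ∂_3, so H_2 = 0.

H_2 ≅ 0.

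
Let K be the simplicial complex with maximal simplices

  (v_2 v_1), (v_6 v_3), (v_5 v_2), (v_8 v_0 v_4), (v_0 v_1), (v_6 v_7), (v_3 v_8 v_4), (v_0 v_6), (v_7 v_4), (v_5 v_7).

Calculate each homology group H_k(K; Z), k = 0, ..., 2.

H_0 ≅ Z,  H_1 ≅ Z^3,  H_2 = 0.

Order the vertices as v_0 < v_1 < v_2 < v_3 < v_4 < v_5 < v_6 < v_7 < v_8. Listing each simplex with vertices in this order, K has dimension 2 with simplices:

  0-simplices (9): [v_0], [v_1], [v_2], [v_3], [v_4], [v_5], [v_6], [v_7], [v_8]
  1-simplices (13): [v_0,v_1], [v_0,v_4], [v_0,v_6], [v_0,v_8], [v_1,v_2], [v_2,v_5], [v_3,v_4], [v_3,v_6], [v_3,v_8], [v_4,v_7], [v_4,v_8], [v_5,v_7], [v_6,v_7]
  2-simplices (2): [v_0,v_4,v_8], [v_3,v_4,v_8]

Hence C_0 ≅ Z^9, C_1 ≅ Z^13, C_2 ≅ Z^2.

∂_1: C_1 → C_0 maps an edge to its endpoints' difference, ∂[p,q] = q − p. For instance
  ∂[v_0,v_8] = [v_8] − [v_0].
This gives a 9×13 integer matrix of rank 8; reducing to Smith normal form yields diagonal entries (1,1,1,1,1,1,1,1).

The boundary map ∂_2: C_2 → C_1 maps a triangle to the signed sum of its edges. For instance
  ∂[v_0,v_4,v_8] = [v_4,v_8] − [v_0,v_8] + [v_0,v_4],
  ∂[v_3,v_4,v_8] = [v_4,v_8] − [v_3,v_8] + [v_3,v_4].
This gives a 13×2 integer matrix of rank 2; reducing to Smith normal form yields diagonal entries (1,1).

Reading off H_k = ker ∂_k / im ∂_{k+1}:

  H_0: rank C_0 − rank ∂_1 = 9 − 8 = 1, and the invariant factors of ∂_1 are all 1, so H_0 = Z.
  H_1: rank ker ∂_1 − rank ∂_2 = (13 − 8) − 2 = 3, and the invariant factors of ∂_2 are all 1, so H_1 = Z^3.
  H_2: rank ker ∂_2 − rank ∂_3 = (2 − 2) − 0 = 0, and there is no ∂_3, so H_2 = 0.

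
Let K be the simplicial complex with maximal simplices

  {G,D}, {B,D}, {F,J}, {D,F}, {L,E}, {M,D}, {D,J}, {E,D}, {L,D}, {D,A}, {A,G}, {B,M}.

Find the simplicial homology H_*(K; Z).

H_0 = Z,  H_1 = Z^4.

Order the vertices as A < B < D < E < F < G < J < L < M. Listing each simplex with vertices in this order, K has dimension 1 with simplices:

  0-simplices (9): A, B, D, E, F, G, J, L, M
  1-simplices (12): AD, AG, BD, BM, DE, DF, DG, DJ, DL, DM, EL, FJ

Hence C_0 ≅ Z^9, C_1 ≅ Z^12.

∂_1: C_1 → C_0 sends each edge [p,q] (with p < q) to q − p. For instance
  ∂BM = M − B.
The 9×12 boundary matrix has rank 8 and Smith normal form diag(1,1,1,1,1,1,1,1).

Now H_k = ker ∂_k / im ∂_{k+1}, so:

  H_0: rank C_0 − rank ∂_1 = 9 − 8 = 1, and the invariant factors of ∂_1 are all 1, so H_0 ≅ Z.
  H_1: rank ker ∂_1 − rank ∂_2 = (12 − 8) − 0 = 4, and there is no ∂_2, so H_1 ≅ Z^4.

As a check, the Euler characteristic is 9 − 12 = -3, which agrees with 1 − 4 = -3.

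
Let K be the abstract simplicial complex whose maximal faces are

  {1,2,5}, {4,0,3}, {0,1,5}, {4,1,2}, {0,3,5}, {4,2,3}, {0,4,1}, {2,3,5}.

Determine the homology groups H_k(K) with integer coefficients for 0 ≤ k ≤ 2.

H_0 ≅ Z,  H_1 = 0,  H_2 ≅ Z.

We work with the vertex ordering 0 < 1 < 2 < 3 < 4 < 5. The simplices of K, each written with vertices in increasing order, are:

  0-simplices (6): [0], [1], [2], [3], [4], [5]
  1-simplices (12): [0,1], [0,3], [0,4], [0,5], [1,2], [1,4], [1,5], [2,3], [2,4], [2,5], [3,4], [3,5]
  2-simplices (8): [0,1,4], [0,1,5], [0,3,4], [0,3,5], [1,2,4], [1,2,5], [2,3,4], [2,3,5]

giving chain groups C_0 ≅ Z^6, C_1 ≅ Z^12, C_2 ≅ Z^8.

Boundary ∂_1: C_1 → C_0 is given by ∂[p,q] = [q] − [p]. For instance
  ∂[0,3] = [3] − [0].
The 6×12 boundary matrix has rank 5 and Smith normal form diag(1,1,1,1,1).

The boundary map ∂_2: C_2 → C_1 sends each 2-simplex [p,q,r] to [q,r] − [p,r] + [p,q]. For instance
  ∂[0,1,4] = [1,4] − [0,4] + [0,1],
  ∂[0,3,5] = [3,5] − [0,5] + [0,3].
The resulting 12×8 matrix has rank 7, and its Smith normal form has invariant factors (1,1,1,1,1,1,1).

Now H_k = ker ∂_k / im ∂_{k+1}, so:

  H_0: rank C_0 − rank ∂_1 = 6 − 5 = 1, and the invariant factors of ∂_1 are all 1, so H_0 = Z.
  H_1: rank ker ∂_1 − rank ∂_2 = (12 − 5) − 7 = 0, and the invariant factors of ∂_2 are all 1, so H_1 = 0.
  H_2: rank ker ∂_2 − rank ∂_3 = (8 − 7) − 0 = 1, and there is no ∂_3, so H_2 = Z.

As a check, the Euler characteristic is 6 − 12 + 8 = 2, which agrees with 1 − 0 + 1 = 2.
(K is a triangulation of the 2-sphere S^2.)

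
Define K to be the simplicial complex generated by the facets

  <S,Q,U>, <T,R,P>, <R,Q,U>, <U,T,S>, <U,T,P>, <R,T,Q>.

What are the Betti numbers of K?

b_0 = 1, b_1 = 1, b_2 = 0.

Fix the vertex order P < Q < R < S < T < U and write every simplex with vertices in increasing order. Then dim K = 2 and the simplices of K are:

  0-simplices (6): P, Q, R, S, T, U
  1-simplices (12): PR, PT, PU, QR, QS, QT, QU, RT, RU, ST, SU, TU
  2-simplices (6): PRT, PTU, QRT, QRU, QSU, STU

Hence C_0 ≅ Z^6, C_1 ≅ Z^12, C_2 ≅ Z^6.

∂_1: C_1 → C_0 maps an edge to its endpoints' difference, ∂[p,q] = q − p.
The resulting 6×12 matrix has rank 5, and its Smith normal form has invariant factors (1,1,1,1,1).

The boundary map ∂_2: C_2 → C_1 maps a triangle to the signed sum of its edges. For instance
  ∂QRT = RT − QT + QR,
  ∂PRT = RT − PT + PR.
The 12×6 boundary matrix has rank 6 and Smith normal form diag(1,1,1,1,1,1).

Computing H_k = (kernel of ∂_k) / (image of ∂_{k+1}):

  H_0: rank C_0 − rank ∂_1 = 6 − 5 = 1, and the invariant factors of ∂_1 are all 1, so H_0 ≅ Z.
  H_1: rank ker ∂_1 − rank ∂_2 = (12 − 5) − 6 = 1, and the invariant factors of ∂_2 are all 1, so H_1 ≅ Z.
  H_2: rank ker ∂_2 − rank ∂_3 = (6 − 6) − 0 = 0, and there is no ∂_3, so H_2 ≅ 0.

As a check, the Euler characteristic is 6 − 12 + 6 = 0, which agrees with 1 − 1 + 0 = 0.
(K is a triangulation of the cylinder S^1 x I.)

Hence the Betti numbers are b_0 = 1, b_1 = 1, b_2 = 0.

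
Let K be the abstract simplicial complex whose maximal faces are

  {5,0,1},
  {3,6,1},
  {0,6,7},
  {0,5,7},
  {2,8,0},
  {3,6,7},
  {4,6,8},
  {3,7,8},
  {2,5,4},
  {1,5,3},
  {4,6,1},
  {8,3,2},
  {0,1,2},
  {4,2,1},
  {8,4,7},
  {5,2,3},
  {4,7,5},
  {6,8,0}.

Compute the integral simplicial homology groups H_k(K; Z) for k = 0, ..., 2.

H_0 = Z,  H_1 = Z ⊕ Z/2,  H_2 = 0.

Fix the vertex order 0 < 1 < 2 < 3 < 4 < 5 < 6 < 7 < 8 and write every simplex with vertices in increasing order. Then dim K = 2 and the simplices of K are:

  0-simplices (9): [0], [1], [2], [3], [4], [5], [6], [7], [8]
  1-simplices (27): (27 of them)
  2-simplices (18): [0,1,2], [0,1,5], [0,2,8], [0,5,7], [0,6,7], [0,6,8], [1,2,4], [1,3,5], [1,3,6], [1,4,6], [2,3,5], [2,3,8], [2,4,5], [3,6,7], [3,7,8], [4,5,7], [4,6,8], [4,7,8]

so the chain groups are C_0 ≅ Z^9, C_1 ≅ Z^27, C_2 ≅ Z^18.

Boundary ∂_1: C_1 → C_0 sends each edge [p,q] (with p < q) to q − p.
As a 9×27 matrix over Z this has rank 8, with invariant factors (1,1,1,1,1,1,1,1).

The boundary map ∂_2: C_2 → C_1 acts by ∂[p,q,r] = [q,r] − [p,r] + [p,q]. For instance
  ∂[1,3,5] = [3,5] − [1,5] + [1,3],
  ∂[1,4,6] = [4,6] − [1,6] + [1,4].
The resulting 27×18 matrix has rank 18, and its Smith normal form has invariant factors (1,1,1,1,1,1,1,1,1,1,1,1,1,1,1,1,1,2).

Now H_k = ker ∂_k / im ∂_{k+1}, so:

  H_0: rank C_0 − rank ∂_1 = 9 − 8 = 1, and the invariant factors of ∂_1 are all 1, so H_0 = Z.
  H_1: rank ker ∂_1 − rank ∂_2 = (27 − 8) − 18 = 1, and ∂_2 has invariant factor 2 > 1, so H_1 = Z ⊕ Z/2.
  H_2: rank ker ∂_2 − rank ∂_3 = (18 − 18) − 0 = 0, and there is no ∂_3, so H_2 = 0.

As a check, the Euler characteristic is 9 − 27 + 18 = 0, which agrees with 1 − 1 + 0 = 0.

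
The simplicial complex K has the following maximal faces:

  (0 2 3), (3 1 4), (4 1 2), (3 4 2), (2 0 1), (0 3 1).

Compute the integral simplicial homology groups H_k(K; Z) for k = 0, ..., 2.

We work with the vertex ordering 0 < 1 < 2 < 3 < 4. The simplices of K, each written with vertices in increasing order, are:

  0-simplices (5): [0], [1], [2], [3], [4]
  1-simplices (9): [0,1], [0,2], [0,3], [1,2], [1,3], [1,4], [2,3], [2,4], [3,4]
  2-simplices (6): [0,1,2], [0,1,3], [0,2,3], [1,2,4], [1,3,4], [2,3,4]

so the chain groups are C_0 ≅ Z^5, C_1 ≅ Z^9, C_2 ≅ Z^6.

∂_1: C_1 → C_0 maps an edge to its endpoints' difference, ∂[p,q] = q − p.
This gives a 5×9 integer matrix of rank 4; reducing to Smith normal form yields diagonal entries (1,1,1,1).

∂_2: C_2 → C_1 acts by ∂[p,q,r] = [q,r] − [p,r] + [p,q]. For instance
  ∂[0,2,3] = [2,3] − [0,3] + [0,2],
  ∂[0,1,2] = [1,2] − [0,2] + [0,1].
The resulting 9×6 matrix has rank 5, and its Smith normal form has invariant factors (1,1,1,1,1).

Reading off H_k = ker ∂_k / im ∂_{k+1}:

  H_0: rank C_0 − rank ∂_1 = 5 − 4 = 1, and the invariant factors of ∂_1 are all 1, so H_0 = Z.
  H_1: rank ker ∂_1 − rank ∂_2 = (9 − 4) − 5 = 0, and the invariant factors of ∂_2 are all 1, so H_1 = 0.
  H_2: rank ker ∂_2 − rank ∂_3 = (6 − 5) − 0 = 1, and there is no ∂_3, so H_2 = Z.

(K is a triangulation of the 2-sphere S^2.)

H_0 = Z,  H_1 = 0,  H_2 = Z.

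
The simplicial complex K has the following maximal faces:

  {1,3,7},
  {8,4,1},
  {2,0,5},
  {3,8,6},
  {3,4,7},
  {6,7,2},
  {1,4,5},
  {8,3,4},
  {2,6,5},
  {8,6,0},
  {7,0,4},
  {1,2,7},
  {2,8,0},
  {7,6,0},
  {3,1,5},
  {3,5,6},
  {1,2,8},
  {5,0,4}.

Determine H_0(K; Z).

Fix the vertex order 0 < 1 < 2 < 3 < 4 < 5 < 6 < 7 < 8 and write every simplex with vertices in increasing order. Then dim K = 2 and the simplices of K are:

  0-simplices (9): [0], [1], [2], [3], [4], [5], [6], [7], [8]
  1-simplices (27): (27 of them)
  2-simplices (18): [0,2,5], [0,2,8], [0,4,5], [0,4,7], [0,6,7], [0,6,8], [1,2,7], [1,2,8], [1,3,5], [1,3,7], [1,4,5], [1,4,8], [2,5,6], [2,6,7], [3,4,7], [3,4,8], [3,5,6], [3,6,8]

giving chain groups C_0 ≅ Z^9, C_1 ≅ Z^27, C_2 ≅ Z^18.

∂_1: C_1 → C_0 is given by ∂[p,q] = [q] − [p]. For instance
  ∂[1,7] = [7] − [1].
This gives a 9×27 integer matrix of rank 8; reducing to Smith normal form yields diagonal entries (1,1,1,1,1,1,1,1).

Boundary ∂_2: C_2 → C_1 acts by ∂[p,q,r] = [q,r] − [p,r] + [p,q]. For instance
  ∂[1,3,7] = [3,7] − [1,7] + [1,3],
  ∂[0,2,8] = [2,8] − [0,8] + [0,2].
As a 27×18 matrix over Z this has rank 18, with invariant factors (1,1,1,1,1,1,1,1,1,1,1,1,1,1,1,1,1,2).

From H_k ≅ ker(∂_k) / im(∂_{k+1}) we obtain:

  H_0: rank C_0 − rank ∂_1 = 9 − 8 = 1, and the invariant factors of ∂_1 are all 1, so H_0 ≅ Z.

H_0 = Z.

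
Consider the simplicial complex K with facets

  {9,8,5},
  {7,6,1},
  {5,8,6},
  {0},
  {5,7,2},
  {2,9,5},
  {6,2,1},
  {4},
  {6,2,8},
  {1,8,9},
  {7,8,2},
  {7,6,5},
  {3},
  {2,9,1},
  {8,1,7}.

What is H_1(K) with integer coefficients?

H_1 ≅ Z/2.

K has 10 vertices, 18 edges, 12 triangles.
rank ∂_1 = 6, rank ∂_2 = 12 ⇒ b_1 = 18 − 6 − 12 = 0; ∂_2 has invariant factor(s) [2] giving torsion. So H_1 = Z/2.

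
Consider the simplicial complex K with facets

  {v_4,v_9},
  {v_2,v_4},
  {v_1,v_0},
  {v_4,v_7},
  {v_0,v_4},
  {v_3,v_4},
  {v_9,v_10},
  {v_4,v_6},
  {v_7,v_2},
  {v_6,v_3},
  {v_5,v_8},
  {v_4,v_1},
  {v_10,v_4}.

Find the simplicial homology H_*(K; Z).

H_0 = Z^2,  H_1 = Z^4.

Order the vertices as v_0 < v_1 < v_2 < v_3 < v_4 < v_5 < v_6 < v_7 < v_8 < v_9 < v_10. Listing each simplex with vertices in this order, K has dimension 1 with simplices:

  0-simplices (11): [v_0], [v_1], [v_2], [v_3], [v_4], [v_5], [v_6], [v_7], [v_8], [v_9], [v_10]
  1-simplices (13): [v_0,v_1], [v_0,v_4], [v_1,v_4], [v_2,v_4], [v_2,v_7], [v_3,v_4], [v_3,v_6], [v_4,v_6], [v_4,v_7], [v_4,v_9], [v_4,v_10], [v_5,v_8], [v_9,v_10]

giving chain groups C_0 ≅ Z^11, C_1 ≅ Z^13.

The boundary map ∂_1: C_1 → C_0 sends each edge [p,q] (with p < q) to q − p. For instance
  ∂[v_2,v_4] = [v_4] − [v_2].
The 11×13 boundary matrix has rank 9 and Smith normal form diag(1,1,1,1,1,1,1,1,1).

From H_k ≅ ker(∂_k) / im(∂_{k+1}) we obtain:

  H_0: rank C_0 − rank ∂_1 = 11 − 9 = 2, and the invariant factors of ∂_1 are all 1, so H_0 = Z^2.
  H_1: rank ker ∂_1 − rank ∂_2 = (13 − 9) − 0 = 4, and there is no ∂_2, so H_1 = Z^4.

As a check, the Euler characteristic is 11 − 13 = -2, which agrees with 2 − 4 = -2.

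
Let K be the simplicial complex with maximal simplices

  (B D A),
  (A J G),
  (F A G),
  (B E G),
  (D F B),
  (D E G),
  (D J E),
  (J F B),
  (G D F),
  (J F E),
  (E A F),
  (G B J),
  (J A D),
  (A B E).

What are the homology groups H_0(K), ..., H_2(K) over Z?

H_0 ≅ Z,  H_1 ≅ Z^2,  H_2 ≅ Z.

Take the total order A < B < D < E < F < G < J on the vertex set. Then K (dimension 2) consists of the simplices:

  0-simplices (7): A, B, D, E, F, G, J
  1-simplices (21): AB, AD, AE, AF, AG, AJ, BD, BE, BF, BG, BJ, DE, DF, DG, DJ, EF, EG, EJ, FG, FJ, GJ
  2-simplices (14): ABD, ABE, ADJ, AEF, AFG, AGJ, BDF, BEG, BFJ, BGJ, DEG, DEJ, DFG, EFJ

Hence C_0 ≅ Z^7, C_1 ≅ Z^21, C_2 ≅ Z^14.

The boundary map ∂_1: C_1 → C_0 maps an edge to its endpoints' difference, ∂[p,q] = q − p. For instance
  ∂AD = D − A.
This gives a 7×21 integer matrix of rank 6; reducing to Smith normal form yields diagonal entries (1,1,1,1,1,1).

Boundary ∂_2: C_2 → C_1 acts by ∂[p,q,r] = [q,r] − [p,r] + [p,q]. For instance
  ∂BDF = DF − BF + BD,
  ∂BFJ = FJ − BJ + BF.
The resulting 21×14 matrix has rank 13, and its Smith normal form has invariant factors (1,1,1,1,1,1,1,1,1,1,1,1,1).

Reading off H_k = ker ∂_k / im ∂_{k+1}:

  H_0: rank C_0 − rank ∂_1 = 7 − 6 = 1, and the invariant factors of ∂_1 are all 1, so H_0 ≅ Z.
  H_1: rank ker ∂_1 − rank ∂_2 = (21 − 6) − 13 = 2, and the invariant factors of ∂_2 are all 1, so H_1 ≅ Z^2.
  H_2: rank ker ∂_2 − rank ∂_3 = (14 − 13) − 0 = 1, and there is no ∂_3, so H_2 ≅ Z.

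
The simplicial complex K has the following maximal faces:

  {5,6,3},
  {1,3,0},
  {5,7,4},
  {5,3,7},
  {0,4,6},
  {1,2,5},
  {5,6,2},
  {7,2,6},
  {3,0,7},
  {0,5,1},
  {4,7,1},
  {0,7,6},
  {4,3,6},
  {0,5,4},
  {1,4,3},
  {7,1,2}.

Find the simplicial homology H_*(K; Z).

H_0 = Z,  H_1 = Z^2,  H_2 = Z.

Take the total order 0 < 1 < 2 < 3 < 4 < 5 < 6 < 7 on the vertex set. Then K (dimension 2) consists of the simplices:

  0-simplices (8): [0], [1], [2], [3], [4], [5], [6], [7]
  1-simplices (24): (24 of them)
  2-simplices (16): [0,1,3], [0,1,5], [0,3,7], [0,4,5], [0,4,6], [0,6,7], [1,2,5], [1,2,7], [1,3,4], [1,4,7], [2,5,6], [2,6,7], [3,4,6], [3,5,6], [3,5,7], [4,5,7]

so the chain groups are C_0 ≅ Z^8, C_1 ≅ Z^24, C_2 ≅ Z^16.

The boundary map ∂_1: C_1 → C_0 maps an edge to its endpoints' difference, ∂[p,q] = q − p. For instance
  ∂[0,3] = [3] − [0].
As a 8×24 matrix over Z this has rank 7, with invariant factors (1,1,1,1,1,1,1).

The boundary map ∂_2: C_2 → C_1 sends each 2-simplex [p,q,r] to [q,r] − [p,r] + [p,q]. For instance
  ∂[3,5,6] = [5,6] − [3,6] + [3,5],
  ∂[2,5,6] = [5,6] − [2,6] + [2,5].
The resulting 24×16 matrix has rank 15, and its Smith normal form has invariant factors (1,1,1,1,1,1,1,1,1,1,1,1,1,1,1).

From H_k ≅ ker(∂_k) / im(∂_{k+1}) we obtain:

  H_0: rank C_0 − rank ∂_1 = 8 − 7 = 1, and the invariant factors of ∂_1 are all 1, so H_0 = Z.
  H_1: rank ker ∂_1 − rank ∂_2 = (24 − 7) − 15 = 2, and the invariant factors of ∂_2 are all 1, so H_1 = Z^2.
  H_2: rank ker ∂_2 − rank ∂_3 = (16 − 15) − 0 = 1, and there is no ∂_3, so H_2 = Z.

As a check, the Euler characteristic is 8 − 24 + 16 = 0, which agrees with 1 − 2 + 1 = 0.
(K is a triangulation of the torus T^2.)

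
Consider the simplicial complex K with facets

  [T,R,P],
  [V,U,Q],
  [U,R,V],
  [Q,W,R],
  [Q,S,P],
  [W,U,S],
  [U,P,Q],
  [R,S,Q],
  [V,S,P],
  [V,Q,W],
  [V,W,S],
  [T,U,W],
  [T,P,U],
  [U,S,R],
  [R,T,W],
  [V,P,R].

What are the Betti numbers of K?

b_0 = 1, b_1 = 2, b_2 = 1.

Take the total order P < Q < R < S < T < U < V < W on the vertex set. Then K (dimension 2) consists of the simplices:

  0-simplices (8): P, Q, R, S, T, U, V, W
  1-simplices (24): PQ, PR, PS, PT, PU, PV, QR, QS, QU, QV, QW, RS, RT, RU, RV, RW, SU, SV, SW, TU, TW, UV, UW, VW
  2-simplices (16): PQS, PQU, PRT, PRV, PSV, PTU, QRS, QRW, QUV, QVW, RSU, RTW, RUV, SUW, SVW, TUW

giving chain groups C_0 ≅ Z^8, C_1 ≅ Z^24, C_2 ≅ Z^16.

Boundary ∂_1: C_1 → C_0 maps an edge to its endpoints' difference, ∂[p,q] = q − p.
As a 8×24 matrix over Z this has rank 7, with invariant factors (1,1,1,1,1,1,1).

∂_2: C_2 → C_1 acts by ∂[p,q,r] = [q,r] − [p,r] + [p,q]. For instance
  ∂PTU = TU − PU + PT,
  ∂PRV = RV − PV + PR.
The 24×16 boundary matrix has rank 15 and Smith normal form diag(1,1,1,1,1,1,1,1,1,1,1,1,1,1,1).

From H_k ≅ ker(∂_k) / im(∂_{k+1}) we obtain:

  H_0: rank C_0 − rank ∂_1 = 8 − 7 = 1, and the invariant factors of ∂_1 are all 1, so H_0 ≅ Z.
  H_1: rank ker ∂_1 − rank ∂_2 = (24 − 7) − 15 = 2, and the invariant factors of ∂_2 are all 1, so H_1 ≅ Z^2.
  H_2: rank ker ∂_2 − rank ∂_3 = (16 − 15) − 0 = 1, and there is no ∂_3, so H_2 ≅ Z.

(K is a triangulation of the torus T^2.)

Hence the Betti numbers are b_0 = 1, b_1 = 2, b_2 = 1.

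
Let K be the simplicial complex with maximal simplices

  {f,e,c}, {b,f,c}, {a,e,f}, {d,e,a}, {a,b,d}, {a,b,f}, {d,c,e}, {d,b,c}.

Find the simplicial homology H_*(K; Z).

We work with the vertex ordering a < b < c < d < e < f. The simplices of K, each written with vertices in increasing order, are:

  0-simplices (6): a, b, c, d, e, f
  1-simplices (12): ab, ad, ae, af, bc, bd, bf, cd, ce, cf, de, ef
  2-simplices (8): abd, abf, ade, aef, bcd, bcf, cde, cef

so the chain groups are C_0 ≅ Z^6, C_1 ≅ Z^12, C_2 ≅ Z^8.

Boundary ∂_1: C_1 → C_0 is given by ∂[p,q] = [q] − [p]. For instance
  ∂bf = f − b.
As a 6×12 matrix over Z this has rank 5, with invariant factors (1,1,1,1,1).

The boundary map ∂_2: C_2 → C_1 acts by ∂[p,q,r] = [q,r] − [p,r] + [p,q]. For instance
  ∂bcf = cf − bf + bc,
  ∂abd = bd − ad + ab.
This gives a 12×8 integer matrix of rank 7; reducing to Smith normal form yields diagonal entries (1,1,1,1,1,1,1).

Now H_k = ker ∂_k / im ∂_{k+1}, so:

  H_0: rank C_0 − rank ∂_1 = 6 − 5 = 1, and the invariant factors of ∂_1 are all 1, so H_0 = Z.
  H_1: rank ker ∂_1 − rank ∂_2 = (12 − 5) − 7 = 0, and the invariant factors of ∂_2 are all 1, so H_1 = 0.
  H_2: rank ker ∂_2 − rank ∂_3 = (8 − 7) − 0 = 1, and there is no ∂_3, so H_2 = Z.

(K is a triangulation of the 2-sphere S^2.)

H_0 = Z,  H_1 = 0,  H_2 = Z.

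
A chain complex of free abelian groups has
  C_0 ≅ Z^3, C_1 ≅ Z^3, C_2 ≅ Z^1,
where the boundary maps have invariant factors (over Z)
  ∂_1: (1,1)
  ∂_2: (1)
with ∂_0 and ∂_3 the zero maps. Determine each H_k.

H_0 = Z,  H_1 = 0,  H_2 = 0.

H_0: b_0 = 3 − 0 − 2 = 1; torsion from ∂_1 factors > 1: none. So H_0 = Z.
H_1: b_1 = 3 − 2 − 1 = 0; torsion from ∂_2 factors > 1: none. So H_1 = 0.
H_2: b_2 = 1 − 1 − 0 = 0; torsion from ∂_3 factors > 1: none. So H_2 = 0.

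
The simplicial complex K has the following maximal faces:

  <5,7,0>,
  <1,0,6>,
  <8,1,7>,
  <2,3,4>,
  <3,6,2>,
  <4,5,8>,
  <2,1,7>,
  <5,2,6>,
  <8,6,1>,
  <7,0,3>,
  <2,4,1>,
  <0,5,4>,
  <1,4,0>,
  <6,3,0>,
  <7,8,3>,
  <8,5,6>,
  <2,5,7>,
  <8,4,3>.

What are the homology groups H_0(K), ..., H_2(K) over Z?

H_0 ≅ Z,  H_1 ≅ Z^2,  H_2 ≅ Z.

Take the total order 0 < 1 < 2 < 3 < 4 < 5 < 6 < 7 < 8 on the vertex set. Then K (dimension 2) consists of the simplices:

  0-simplices (9): [0], [1], [2], [3], [4], [5], [6], [7], [8]
  1-simplices (27): (27 of them)
  2-simplices (18): [0,1,4], [0,1,6], [0,3,6], [0,3,7], [0,4,5], [0,5,7], [1,2,4], [1,2,7], [1,6,8], [1,7,8], [2,3,4], [2,3,6], [2,5,6], [2,5,7], [3,4,8], [3,7,8], [4,5,8], [5,6,8]

giving chain groups C_0 ≅ Z^9, C_1 ≅ Z^27, C_2 ≅ Z^18.

∂_1: C_1 → C_0 sends each edge [p,q] (with p < q) to q − p. For instance
  ∂[0,4] = [4] − [0].
As a 9×27 matrix over Z this has rank 8, with invariant factors (1,1,1,1,1,1,1,1).

Boundary ∂_2: C_2 → C_1 acts by ∂[p,q,r] = [q,r] − [p,r] + [p,q]. For instance
  ∂[2,3,6] = [3,6] − [2,6] + [2,3],
  ∂[2,5,7] = [5,7] − [2,7] + [2,5].
The resulting 27×18 matrix has rank 17, and its Smith normal form has invariant factors (1,1,1,1,1,1,1,1,1,1,1,1,1,1,1,1,1).

Reading off H_k = ker ∂_k / im ∂_{k+1}:

  H_0: rank C_0 − rank ∂_1 = 9 − 8 = 1, and the invariant factors of ∂_1 are all 1, so H_0 ≅ Z.
  H_1: rank ker ∂_1 − rank ∂_2 = (27 − 8) − 17 = 2, and the invariant factors of ∂_2 are all 1, so H_1 ≅ Z^2.
  H_2: rank ker ∂_2 − rank ∂_3 = (18 − 17) − 0 = 1, and there is no ∂_3, so H_2 ≅ Z.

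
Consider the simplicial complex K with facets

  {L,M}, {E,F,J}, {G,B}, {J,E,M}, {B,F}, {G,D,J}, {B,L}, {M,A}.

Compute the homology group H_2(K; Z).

H_2 = 0.

We work with the vertex ordering A < B < D < E < F < G < J < L < M. The simplices of K, each written with vertices in increasing order, are:

  0-simplices (9): A, B, D, E, F, G, J, L, M
  1-simplices (13): AM, BF, BG, BL, DG, DJ, EF, EJ, EM, FJ, GJ, JM, LM
  2-simplices (3): DGJ, EFJ, EJM

giving chain groups C_0 ≅ Z^9, C_1 ≅ Z^13, C_2 ≅ Z^3.

∂_1: C_1 → C_0 maps an edge to its endpoints' difference, ∂[p,q] = q − p. For instance
  ∂BL = L − B.
The 9×13 boundary matrix has rank 8 and Smith normal form diag(1,1,1,1,1,1,1,1).

∂_2: C_2 → C_1 acts by ∂[p,q,r] = [q,r] − [p,r] + [p,q]. For instance
  ∂EJM = JM − EM + EJ,
  ∂DGJ = GJ − DJ + DG.
The 13×3 boundary matrix has rank 3 and Smith normal form diag(1,1,1).

Computing H_k = (kernel of ∂_k) / (image of ∂_{k+1}):

  H_2: rank ker ∂_2 − rank ∂_3 = (3 − 3) − 0 = 0, and there is no ∂_3, so H_2 ≅ 0.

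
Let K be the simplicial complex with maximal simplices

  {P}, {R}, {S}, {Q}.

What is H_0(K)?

H_0 = Z^4.

Take the total order P < Q < R < S on the vertex set. Then K (dimension 0) consists of the simplices:

  0-simplices (4): P, Q, R, S

Hence C_0 ≅ Z^4.

Now H_k = ker ∂_k / im ∂_{k+1}, so:

  H_0: rank C_0 − rank ∂_1 = 4 − 0 = 4, and there is no ∂_1, so H_0 ≅ Z^4.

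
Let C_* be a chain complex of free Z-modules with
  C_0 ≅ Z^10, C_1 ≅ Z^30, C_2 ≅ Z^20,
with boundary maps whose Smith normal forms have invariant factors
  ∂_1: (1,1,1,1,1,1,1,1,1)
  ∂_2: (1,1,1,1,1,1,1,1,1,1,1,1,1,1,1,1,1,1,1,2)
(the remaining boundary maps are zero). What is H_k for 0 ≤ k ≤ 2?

H_0: b_0 = 10 − 0 − 9 = 1; torsion from ∂_1 factors > 1: none. So H_0 = Z.
H_1: b_1 = 30 − 9 − 20 = 1; torsion from ∂_2 factors > 1: [2]. So H_1 = Z ⊕ Z/2.
H_2: b_2 = 20 − 20 − 0 = 0; torsion from ∂_3 factors > 1: none. So H_2 = 0.

H_0 = Z,  H_1 = Z ⊕ Z/2,  H_2 = 0.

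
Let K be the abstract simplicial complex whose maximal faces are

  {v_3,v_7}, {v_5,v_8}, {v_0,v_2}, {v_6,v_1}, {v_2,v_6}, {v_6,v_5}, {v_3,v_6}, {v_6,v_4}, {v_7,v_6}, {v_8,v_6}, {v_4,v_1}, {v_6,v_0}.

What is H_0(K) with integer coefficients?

H_0 ≅ Z.

Take the total order v_0 < v_1 < v_2 < v_3 < v_4 < v_5 < v_6 < v_7 < v_8 on the vertex set. Then K (dimension 1) consists of the simplices:

  0-simplices (9): [v_0], [v_1], [v_2], [v_3], [v_4], [v_5], [v_6], [v_7], [v_8]
  1-simplices (12): [v_0,v_2], [v_0,v_6], [v_1,v_4], [v_1,v_6], [v_2,v_6], [v_3,v_6], [v_3,v_7], [v_4,v_6], [v_5,v_6], [v_5,v_8], [v_6,v_7], [v_6,v_8]

Hence C_0 ≅ Z^9, C_1 ≅ Z^12.

The boundary map ∂_1: C_1 → C_0 maps an edge to its endpoints' difference, ∂[p,q] = q − p.
As a 9×12 matrix over Z this has rank 8, with invariant factors (1,1,1,1,1,1,1,1).

From H_k ≅ ker(∂_k) / im(∂_{k+1}) we obtain:

  H_0: rank C_0 − rank ∂_1 = 9 − 8 = 1, and the invariant factors of ∂_1 are all 1, so H_0 = Z.

(K is a triangulation of a wedge of 4 circles.)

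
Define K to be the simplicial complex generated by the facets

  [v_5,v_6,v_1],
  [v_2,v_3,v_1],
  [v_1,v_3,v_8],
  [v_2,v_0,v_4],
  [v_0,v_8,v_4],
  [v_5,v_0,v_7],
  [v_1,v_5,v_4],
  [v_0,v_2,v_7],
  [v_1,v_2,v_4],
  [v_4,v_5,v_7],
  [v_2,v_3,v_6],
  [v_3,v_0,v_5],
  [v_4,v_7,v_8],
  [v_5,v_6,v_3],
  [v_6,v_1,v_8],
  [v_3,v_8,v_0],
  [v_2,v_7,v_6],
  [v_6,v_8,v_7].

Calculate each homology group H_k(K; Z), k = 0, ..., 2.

Take the total order v_0 < v_1 < v_2 < v_3 < v_4 < v_5 < v_6 < v_7 < v_8 on the vertex set. Then K (dimension 2) consists of the simplices:

  0-simplices (9): [v_0], [v_1], [v_2], [v_3], [v_4], [v_5], [v_6], [v_7], [v_8]
  1-simplices (27): (27 of them)
  2-simplices (18): (18 of them)

giving chain groups C_0 ≅ Z^9, C_1 ≅ Z^27, C_2 ≅ Z^18.

∂_1: C_1 → C_0 is given by ∂[p,q] = [q] − [p]. For instance
  ∂[v_0,v_4] = [v_4] − [v_0].
As a 9×27 matrix over Z this has rank 8, with invariant factors (1,1,1,1,1,1,1,1).

∂_2: C_2 → C_1 sends each 2-simplex [p,q,r] to [q,r] − [p,r] + [p,q]. For instance
  ∂[v_3,v_5,v_6] = [v_5,v_6] − [v_3,v_6] + [v_3,v_5],
  ∂[v_1,v_3,v_8] = [v_3,v_8] − [v_1,v_8] + [v_1,v_3].
This gives a 27×18 integer matrix of rank 18; reducing to Smith normal form yields diagonal entries (1,1,1,1,1,1,1,1,1,1,1,1,1,1,1,1,1,2).

From H_k ≅ ker(∂_k) / im(∂_{k+1}) we obtain:

  H_0: rank C_0 − rank ∂_1 = 9 − 8 = 1, and the invariant factors of ∂_1 are all 1, so H_0 ≅ Z.
  H_1: rank ker ∂_1 − rank ∂_2 = (27 − 8) − 18 = 1, and ∂_2 has invariant factor 2 > 1, so H_1 ≅ Z × Z/2.
  H_2: rank ker ∂_2 − rank ∂_3 = (18 − 18) − 0 = 0, and there is no ∂_3, so H_2 ≅ 0.

As a check, the Euler characteristic is 9 − 27 + 18 = 0, which agrees with 1 − 1 + 0 = 0.
(K is a triangulation of the Klein bottle.)

H_0 = Z,  H_1 = Z × Z/2,  H_2 = 0.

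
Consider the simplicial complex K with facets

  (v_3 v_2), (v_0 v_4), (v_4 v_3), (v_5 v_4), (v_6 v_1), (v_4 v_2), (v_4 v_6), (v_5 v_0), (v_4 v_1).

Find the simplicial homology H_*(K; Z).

H_0 = Z,  H_1 = Z^3.

We work with the vertex ordering v_0 < v_1 < v_2 < v_3 < v_4 < v_5 < v_6. The simplices of K, each written with vertices in increasing order, are:

  0-simplices (7): [v_0], [v_1], [v_2], [v_3], [v_4], [v_5], [v_6]
  1-simplices (9): [v_0,v_4], [v_0,v_5], [v_1,v_4], [v_1,v_6], [v_2,v_3], [v_2,v_4], [v_3,v_4], [v_4,v_5], [v_4,v_6]

giving chain groups C_0 ≅ Z^7, C_1 ≅ Z^9.

Boundary ∂_1: C_1 → C_0 maps an edge to its endpoints' difference, ∂[p,q] = q − p. For instance
  ∂[v_1,v_6] = [v_6] − [v_1].
As a 7×9 matrix over Z this has rank 6, with invariant factors (1,1,1,1,1,1).

From H_k ≅ ker(∂_k) / im(∂_{k+1}) we obtain:

  H_0: rank C_0 − rank ∂_1 = 7 − 6 = 1, and the invariant factors of ∂_1 are all 1, so H_0 ≅ Z.
  H_1: rank ker ∂_1 − rank ∂_2 = (9 − 6) − 0 = 3, and there is no ∂_2, so H_1 ≅ Z^3.

(K is a triangulation of a wedge of 3 circles.)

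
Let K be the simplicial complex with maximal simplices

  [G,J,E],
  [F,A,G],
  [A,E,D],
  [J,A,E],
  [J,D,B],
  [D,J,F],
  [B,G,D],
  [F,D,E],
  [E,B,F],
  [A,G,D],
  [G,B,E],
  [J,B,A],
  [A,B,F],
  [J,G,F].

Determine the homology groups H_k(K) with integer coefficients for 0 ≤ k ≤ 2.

H_0 ≅ Z,  H_1 ≅ Z^2,  H_2 ≅ Z.

Take the total order A < B < D < E < F < G < J on the vertex set. Then K (dimension 2) consists of the simplices:

  0-simplices (7): A, B, D, E, F, G, J
  1-simplices (21): AB, AD, AE, AF, AG, AJ, BD, BE, BF, BG, BJ, DE, DF, DG, DJ, EF, EG, EJ, FG, FJ, GJ
  2-simplices (14): ABF, ABJ, ADE, ADG, AEJ, AFG, BDG, BDJ, BEF, BEG, DEF, DFJ, EGJ, FGJ

so the chain groups are C_0 ≅ Z^7, C_1 ≅ Z^21, C_2 ≅ Z^14.

∂_1: C_1 → C_0 maps an edge to its endpoints' difference, ∂[p,q] = q − p. For instance
  ∂BF = F − B.
The 7×21 boundary matrix has rank 6 and Smith normal form diag(1,1,1,1,1,1).

The boundary map ∂_2: C_2 → C_1 acts by ∂[p,q,r] = [q,r] − [p,r] + [p,q]. For instance
  ∂ADE = DE − AE + AD,
  ∂BEF = EF − BF + BE.
The resulting 21×14 matrix has rank 13, and its Smith normal form has invariant factors (1,1,1,1,1,1,1,1,1,1,1,1,1).

Computing H_k = (kernel of ∂_k) / (image of ∂_{k+1}):

  H_0: rank C_0 − rank ∂_1 = 7 − 6 = 1, and the invariant factors of ∂_1 are all 1, so H_0 = Z.
  H_1: rank ker ∂_1 − rank ∂_2 = (21 − 6) − 13 = 2, and the invariant factors of ∂_2 are all 1, so H_1 = Z^2.
  H_2: rank ker ∂_2 − rank ∂_3 = (14 − 13) − 0 = 1, and there is no ∂_3, so H_2 = Z.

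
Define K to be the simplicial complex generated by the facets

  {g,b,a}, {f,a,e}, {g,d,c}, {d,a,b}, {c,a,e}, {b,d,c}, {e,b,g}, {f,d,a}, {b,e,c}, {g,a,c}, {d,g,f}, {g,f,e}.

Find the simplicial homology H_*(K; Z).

H_0 = Z,  H_1 = Z_2,  H_2 = 0.

Order the vertices as a < b < c < d < e < f < g. Listing each simplex with vertices in this order, K has dimension 2 with simplices:

  0-simplices (7): a, b, c, d, e, f, g
  1-simplices (18): ab, ac, ad, ae, af, ag, bc, bd, be, bg, cd, ce, cg, df, dg, ef, eg, fg
  2-simplices (12): abd, abg, ace, acg, adf, aef, bcd, bce, beg, cdg, dfg, efg

Hence C_0 ≅ Z^7, C_1 ≅ Z^18, C_2 ≅ Z^12.

∂_1: C_1 → C_0 maps an edge to its endpoints' difference, ∂[p,q] = q − p.
As a 7×18 matrix over Z this has rank 6, with invariant factors (1,1,1,1,1,1).

∂_2: C_2 → C_1 acts by ∂[p,q,r] = [q,r] − [p,r] + [p,q]. For instance
  ∂acg = cg − ag + ac,
  ∂adf = df − af + ad.
The 18×12 boundary matrix has rank 12 and Smith normal form diag(1,1,1,1,1,1,1,1,1,1,1,2).

From H_k ≅ ker(∂_k) / im(∂_{k+1}) we obtain:

  H_0: rank C_0 − rank ∂_1 = 7 − 6 = 1, and the invariant factors of ∂_1 are all 1, so H_0 ≅ Z.
  H_1: rank ker ∂_1 − rank ∂_2 = (18 − 6) − 12 = 0, and ∂_2 has invariant factor 2 > 1, so H_1 ≅ Z_2.
  H_2: rank ker ∂_2 − rank ∂_3 = (12 − 12) − 0 = 0, and there is no ∂_3, so H_2 ≅ 0.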